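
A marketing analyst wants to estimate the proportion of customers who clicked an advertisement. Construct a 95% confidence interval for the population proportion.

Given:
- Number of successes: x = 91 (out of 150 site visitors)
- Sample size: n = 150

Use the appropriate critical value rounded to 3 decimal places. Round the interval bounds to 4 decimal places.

Sample proportion: p̂ = 91/150 = 0.606667

Check conditions for normal approximation:
  np̂ = 91 ≥ 10 ✓
  n(1-p̂) = 59 ≥ 10 ✓

The sample is large enough, so use a z-interval (normal approximation) for the proportion.

For 95% confidence, z* = 1.96 (from standard normal table)

Standard error: SE = √(p̂(1-p̂)/n) = √(0.606667×0.393333/150) = 0.03988502

Margin of error: E = z* × SE = 1.96 × 0.03988502 = 0.078175

Z-interval: p̂ ± E = 0.606667 ± 0.078175 = (0.528492, 0.684841)

Rounded to 4 decimal places:

(0.5285, 0.6848)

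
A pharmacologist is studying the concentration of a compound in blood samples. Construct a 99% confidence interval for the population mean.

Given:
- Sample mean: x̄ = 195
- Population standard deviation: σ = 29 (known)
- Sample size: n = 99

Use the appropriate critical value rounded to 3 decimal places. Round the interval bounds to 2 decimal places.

The population standard deviation σ is known, so use a z-interval (standard normal critical value).

For 99% confidence, z* = 2.576 (from standard normal table)

Standard error: SE = σ/√n = 29/√99 = 2.914610

Margin of error: E = z* × SE = 2.576 × 2.914610 = 7.5080

Z-interval: x̄ ± E = 195 ± 7.5080 = (187.4920, 202.5080)

Rounded to 2 decimal places:

(187.49, 202.51)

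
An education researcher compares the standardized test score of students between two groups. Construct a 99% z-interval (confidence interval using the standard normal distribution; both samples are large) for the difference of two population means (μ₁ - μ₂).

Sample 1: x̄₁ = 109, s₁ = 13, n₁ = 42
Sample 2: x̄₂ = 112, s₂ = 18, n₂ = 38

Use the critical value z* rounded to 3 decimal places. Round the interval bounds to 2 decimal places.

Both samples are large (n₁ = 42 ≥ 30, n₂ = 38 ≥ 30), so a z-interval for the difference of means applies.

Point estimate: x̄₁ - x̄₂ = 109 - 112 = -3

Standard error: SE = √(s₁²/n₁ + s₂²/n₂)
= √(13²/42 + 18²/38)
= √(4.023810 + 8.526316)
= 3.542616

For 99% confidence, z* = 2.576 (from standard normal table)
Margin of error: E = z* × SE = 2.576 × 3.542616 = 9.1258

Z-interval: (x̄₁ - x̄₂) ± E = -3 ± 9.1258 = (-12.1258, 6.1258)

Rounded to 2 decimal places:

(-12.13, 6.13)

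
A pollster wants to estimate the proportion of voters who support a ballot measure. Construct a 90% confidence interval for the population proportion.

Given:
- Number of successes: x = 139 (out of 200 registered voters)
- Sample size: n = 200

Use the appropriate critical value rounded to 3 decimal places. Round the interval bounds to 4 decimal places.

Sample proportion: p̂ = 139/200 = 0.695000

Check conditions for normal approximation:
  np̂ = 139 ≥ 10 ✓
  n(1-p̂) = 61 ≥ 10 ✓

The sample is large enough, so use a z-interval (normal approximation) for the proportion.

For 90% confidence, z* = 1.645 (from standard normal table)

Standard error: SE = √(p̂(1-p̂)/n) = √(0.695000×0.305000/200) = 0.03255572

Margin of error: E = z* × SE = 1.645 × 0.03255572 = 0.053554

Z-interval: p̂ ± E = 0.695000 ± 0.053554 = (0.641446, 0.748554)

Rounded to 4 decimal places:

(0.6414, 0.7486)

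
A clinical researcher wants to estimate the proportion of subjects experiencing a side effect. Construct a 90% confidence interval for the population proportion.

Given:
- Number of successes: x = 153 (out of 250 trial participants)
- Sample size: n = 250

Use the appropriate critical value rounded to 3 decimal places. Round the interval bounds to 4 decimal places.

Sample proportion: p̂ = 153/250 = 0.612000

Check conditions for normal approximation:
  np̂ = 153 ≥ 10 ✓
  n(1-p̂) = 97 ≥ 10 ✓

The sample is large enough, so use a z-interval (normal approximation) for the proportion.

For 90% confidence, z* = 1.645 (from standard normal table)

Standard error: SE = √(p̂(1-p̂)/n) = √(0.612000×0.388000/250) = 0.03081921

Margin of error: E = z* × SE = 1.645 × 0.03081921 = 0.050698

Z-interval: p̂ ± E = 0.612000 ± 0.050698 = (0.561302, 0.662698)

Rounded to 4 decimal places:

(0.5613, 0.6627)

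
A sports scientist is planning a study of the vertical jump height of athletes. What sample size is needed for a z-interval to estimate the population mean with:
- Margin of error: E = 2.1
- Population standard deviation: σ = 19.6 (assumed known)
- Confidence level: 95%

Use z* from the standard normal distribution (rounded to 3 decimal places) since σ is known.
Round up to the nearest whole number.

Using z* since population σ is known (z-interval formula).

For 95% confidence, z* = 1.96 (from standard normal table)

Sample size formula for z-interval: n = (z*σ/E)²

n = (1.96 × 19.6 / 2.1)²
  = (18.293333)²
  = 334.6460

Round up to the nearest whole number: n = 335

335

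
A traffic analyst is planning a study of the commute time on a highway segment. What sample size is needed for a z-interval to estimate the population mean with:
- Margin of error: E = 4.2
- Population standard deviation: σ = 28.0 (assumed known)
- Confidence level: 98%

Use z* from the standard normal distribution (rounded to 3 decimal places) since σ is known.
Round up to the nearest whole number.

Using z* since population σ is known (z-interval formula).

For 98% confidence, z* = 2.326 (from standard normal table)

Sample size formula for z-interval: n = (z*σ/E)²

n = (2.326 × 28.0 / 4.2)²
  = (15.506667)²
  = 240.4567

Round up to the nearest whole number: n = 241

241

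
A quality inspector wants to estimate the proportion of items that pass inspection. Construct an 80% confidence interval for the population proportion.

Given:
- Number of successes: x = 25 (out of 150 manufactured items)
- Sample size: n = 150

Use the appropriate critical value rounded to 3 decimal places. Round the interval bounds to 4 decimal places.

Sample proportion: p̂ = 25/150 = 0.166667

Check conditions for normal approximation:
  np̂ = 25 ≥ 10 ✓
  n(1-p̂) = 125 ≥ 10 ✓

The sample is large enough, so use a z-interval (normal approximation) for the proportion.

For 80% confidence, z* = 1.282 (from standard normal table)

Standard error: SE = √(p̂(1-p̂)/n) = √(0.166667×0.833333/150) = 0.03042903

Margin of error: E = z* × SE = 1.282 × 0.03042903 = 0.039010

Z-interval: p̂ ± E = 0.166667 ± 0.039010 = (0.127657, 0.205677)

Rounded to 4 decimal places:

(0.1277, 0.2057)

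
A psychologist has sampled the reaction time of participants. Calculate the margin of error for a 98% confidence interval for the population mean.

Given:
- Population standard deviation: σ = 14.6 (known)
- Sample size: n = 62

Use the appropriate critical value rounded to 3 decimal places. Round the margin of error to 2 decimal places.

The population standard deviation σ is known, so use the z-interval margin of error formula.

For 98% confidence, z* = 2.326 (from standard normal table)

Margin of error formula for z-interval: E = z* × σ/√n

E = 2.326 × 14.6/√62
  = 2.326 × 1.854202
  = 4.3129

Rounded to 2 decimal places:

4.31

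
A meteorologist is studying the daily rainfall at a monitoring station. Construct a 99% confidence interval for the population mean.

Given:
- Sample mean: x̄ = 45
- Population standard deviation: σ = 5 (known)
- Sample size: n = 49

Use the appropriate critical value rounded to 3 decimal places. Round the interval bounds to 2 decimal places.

The population standard deviation σ is known, so use a z-interval (standard normal critical value).

For 99% confidence, z* = 2.576 (from standard normal table)

Standard error: SE = σ/√n = 5/√49 = 0.714286

Margin of error: E = z* × SE = 2.576 × 0.714286 = 1.8400

Z-interval: x̄ ± E = 45 ± 1.8400 = (43.1600, 46.8400)

Rounded to 2 decimal places:

(43.16, 46.84)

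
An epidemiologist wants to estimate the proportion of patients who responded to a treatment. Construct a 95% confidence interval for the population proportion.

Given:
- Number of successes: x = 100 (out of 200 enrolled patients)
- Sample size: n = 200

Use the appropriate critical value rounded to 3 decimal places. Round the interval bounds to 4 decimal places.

Sample proportion: p̂ = 100/200 = 0.500000

Check conditions for normal approximation:
  np̂ = 100 ≥ 10 ✓
  n(1-p̂) = 100 ≥ 10 ✓

The sample is large enough, so use a z-interval (normal approximation) for the proportion.

For 95% confidence, z* = 1.96 (from standard normal table)

Standard error: SE = √(p̂(1-p̂)/n) = √(0.500000×0.500000/200) = 0.03535534

Margin of error: E = z* × SE = 1.96 × 0.03535534 = 0.069296

Z-interval: p̂ ± E = 0.500000 ± 0.069296 = (0.430704, 0.569296)

Rounded to 4 decimal places:

(0.4307, 0.5693)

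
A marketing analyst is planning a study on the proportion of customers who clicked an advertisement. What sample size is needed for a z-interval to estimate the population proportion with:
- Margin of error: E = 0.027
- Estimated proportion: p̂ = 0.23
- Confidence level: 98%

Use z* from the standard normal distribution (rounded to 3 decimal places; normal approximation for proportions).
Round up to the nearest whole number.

Using z* for proportion z-interval (normal approximation).

For 98% confidence, z* = 2.326 (from standard normal table)

Sample size formula for proportion z-interval: n = z*²p̂(1-p̂)/E²

n = 2.326² × 0.23 × 0.77 / 0.027²
  = 5.410276 × 0.1771 / 0.000729
  = 1314.3483

Round up to the nearest whole number: n = 1315

1315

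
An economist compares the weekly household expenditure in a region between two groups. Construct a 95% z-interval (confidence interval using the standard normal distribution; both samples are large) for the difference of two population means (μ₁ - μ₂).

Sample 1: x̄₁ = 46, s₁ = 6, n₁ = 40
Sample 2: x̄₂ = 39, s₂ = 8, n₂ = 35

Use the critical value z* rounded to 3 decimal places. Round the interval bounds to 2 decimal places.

Both samples are large (n₁ = 40 ≥ 30, n₂ = 35 ≥ 30), so a z-interval for the difference of means applies.

Point estimate: x̄₁ - x̄₂ = 46 - 39 = 7

Standard error: SE = √(s₁²/n₁ + s₂²/n₂)
= √(6²/40 + 8²/35)
= √(0.900000 + 1.828571)
= 1.651839

For 95% confidence, z* = 1.96 (from standard normal table)
Margin of error: E = z* × SE = 1.96 × 1.651839 = 3.2376

Z-interval: (x̄₁ - x̄₂) ± E = 7 ± 3.2376 = (3.7624, 10.2376)

Rounded to 2 decimal places:

(3.76, 10.24)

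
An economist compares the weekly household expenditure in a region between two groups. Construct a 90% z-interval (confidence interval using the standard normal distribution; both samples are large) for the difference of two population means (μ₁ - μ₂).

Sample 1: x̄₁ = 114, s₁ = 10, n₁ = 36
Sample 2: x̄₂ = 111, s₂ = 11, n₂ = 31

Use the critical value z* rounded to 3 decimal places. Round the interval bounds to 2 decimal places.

Both samples are large (n₁ = 36 ≥ 30, n₂ = 31 ≥ 30), so a z-interval for the difference of means applies.

Point estimate: x̄₁ - x̄₂ = 114 - 111 = 3

Standard error: SE = √(s₁²/n₁ + s₂²/n₂)
= √(10²/36 + 11²/31)
= √(2.777778 + 3.903226)
= 2.584764

For 90% confidence, z* = 1.645 (from standard normal table)
Margin of error: E = z* × SE = 1.645 × 2.584764 = 4.2519

Z-interval: (x̄₁ - x̄₂) ± E = 3 ± 4.2519 = (-1.2519, 7.2519)

Rounded to 2 decimal places:

(-1.25, 7.25)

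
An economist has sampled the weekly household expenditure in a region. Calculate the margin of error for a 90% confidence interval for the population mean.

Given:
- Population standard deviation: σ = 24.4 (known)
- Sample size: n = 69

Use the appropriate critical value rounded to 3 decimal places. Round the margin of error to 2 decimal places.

The population standard deviation σ is known, so use the z-interval margin of error formula.

For 90% confidence, z* = 1.645 (from standard normal table)

Margin of error formula for z-interval: E = z* × σ/√n

E = 1.645 × 24.4/√69
  = 1.645 × 2.937415
  = 4.8320

Rounded to 2 decimal places:

4.83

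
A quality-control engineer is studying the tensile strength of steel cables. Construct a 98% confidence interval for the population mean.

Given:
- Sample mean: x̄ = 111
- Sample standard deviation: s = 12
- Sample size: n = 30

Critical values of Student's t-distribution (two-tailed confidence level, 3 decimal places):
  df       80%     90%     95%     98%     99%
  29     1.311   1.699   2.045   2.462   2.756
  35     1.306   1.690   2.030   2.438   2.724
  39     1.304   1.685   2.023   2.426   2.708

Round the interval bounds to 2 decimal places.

The population standard deviation σ is unknown (only the sample standard deviation s is given), so use a t-interval with df = n - 1 = 30 - 1 = 29.

For 98% confidence with df = 29, t* = 2.462 (from t-table)

Standard error: SE = s/√n = 12/√30 = 2.190890

Margin of error: E = t* × SE = 2.462 × 2.190890 = 5.3940

T-interval: x̄ ± E = 111 ± 5.3940 = (105.6060, 116.3940)

Rounded to 2 decimal places:

(105.61, 116.39)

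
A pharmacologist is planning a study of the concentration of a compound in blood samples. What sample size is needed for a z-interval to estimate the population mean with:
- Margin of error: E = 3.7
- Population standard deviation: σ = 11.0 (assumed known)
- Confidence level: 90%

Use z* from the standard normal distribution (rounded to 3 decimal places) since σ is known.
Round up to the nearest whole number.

Using z* since population σ is known (z-interval formula).

For 90% confidence, z* = 1.645 (from standard normal table)

Sample size formula for z-interval: n = (z*σ/E)²

n = (1.645 × 11.0 / 3.7)²
  = (4.890541)²
  = 23.9174

Round up to the nearest whole number: n = 24

24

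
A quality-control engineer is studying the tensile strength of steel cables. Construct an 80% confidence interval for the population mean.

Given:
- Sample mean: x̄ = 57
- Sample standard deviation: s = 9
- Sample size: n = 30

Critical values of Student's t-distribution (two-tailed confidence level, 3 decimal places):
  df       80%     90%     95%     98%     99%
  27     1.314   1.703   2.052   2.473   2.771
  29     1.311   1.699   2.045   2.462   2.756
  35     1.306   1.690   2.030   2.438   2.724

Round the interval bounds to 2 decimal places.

The population standard deviation σ is unknown (only the sample standard deviation s is given), so use a t-interval with df = n - 1 = 30 - 1 = 29.

For 80% confidence with df = 29, t* = 1.311 (from t-table)

Standard error: SE = s/√n = 9/√30 = 1.643168

Margin of error: E = t* × SE = 1.311 × 1.643168 = 2.1542

T-interval: x̄ ± E = 57 ± 2.1542 = (54.8458, 59.1542)

Rounded to 2 decimal places:

(54.85, 59.15)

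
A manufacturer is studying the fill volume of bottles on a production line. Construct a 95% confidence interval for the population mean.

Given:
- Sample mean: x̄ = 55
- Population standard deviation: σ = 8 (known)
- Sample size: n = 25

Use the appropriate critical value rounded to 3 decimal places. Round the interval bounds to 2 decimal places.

The population standard deviation σ is known, so use a z-interval (standard normal critical value).

For 95% confidence, z* = 1.96 (from standard normal table)

Standard error: SE = σ/√n = 8/√25 = 1.600000

Margin of error: E = z* × SE = 1.96 × 1.600000 = 3.1360

Z-interval: x̄ ± E = 55 ± 3.1360 = (51.8640, 58.1360)

Rounded to 2 decimal places:

(51.86, 58.14)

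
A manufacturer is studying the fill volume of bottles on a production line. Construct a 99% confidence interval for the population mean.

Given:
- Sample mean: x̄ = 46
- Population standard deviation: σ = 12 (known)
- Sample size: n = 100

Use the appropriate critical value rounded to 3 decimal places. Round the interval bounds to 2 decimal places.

The population standard deviation σ is known, so use a z-interval (standard normal critical value).

For 99% confidence, z* = 2.576 (from standard normal table)

Standard error: SE = σ/√n = 12/√100 = 1.200000

Margin of error: E = z* × SE = 2.576 × 1.200000 = 3.0912

Z-interval: x̄ ± E = 46 ± 3.0912 = (42.9088, 49.0912)

Rounded to 2 decimal places:

(42.91, 49.09)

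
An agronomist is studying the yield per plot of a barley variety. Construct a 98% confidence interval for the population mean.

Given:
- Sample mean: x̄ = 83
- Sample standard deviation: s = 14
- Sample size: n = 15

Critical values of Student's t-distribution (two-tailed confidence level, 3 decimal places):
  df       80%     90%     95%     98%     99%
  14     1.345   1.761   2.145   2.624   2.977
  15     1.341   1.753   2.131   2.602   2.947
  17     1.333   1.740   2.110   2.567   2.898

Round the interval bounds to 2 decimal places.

The population standard deviation σ is unknown (only the sample standard deviation s is given), so use a t-interval with df = n - 1 = 15 - 1 = 14.

For 98% confidence with df = 14, t* = 2.624 (from t-table)

Standard error: SE = s/√n = 14/√15 = 3.614784

Margin of error: E = t* × SE = 2.624 × 3.614784 = 9.4852

T-interval: x̄ ± E = 83 ± 9.4852 = (73.5148, 92.4852)

Rounded to 2 decimal places:

(73.51, 92.49)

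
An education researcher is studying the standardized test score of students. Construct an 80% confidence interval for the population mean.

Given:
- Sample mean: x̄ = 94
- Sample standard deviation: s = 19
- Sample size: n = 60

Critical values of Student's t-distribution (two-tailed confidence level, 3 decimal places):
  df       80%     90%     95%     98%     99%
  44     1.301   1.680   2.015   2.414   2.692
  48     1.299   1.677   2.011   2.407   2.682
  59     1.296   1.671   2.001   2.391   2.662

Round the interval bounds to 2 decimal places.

The population standard deviation σ is unknown (only the sample standard deviation s is given), so use a t-interval with df = n - 1 = 60 - 1 = 59.

For 80% confidence with df = 59, t* = 1.296 (from t-table)

Standard error: SE = s/√n = 19/√60 = 2.452889

Margin of error: E = t* × SE = 1.296 × 2.452889 = 3.1789

T-interval: x̄ ± E = 94 ± 3.1789 = (90.8211, 97.1789)

Rounded to 2 decimal places:

(90.82, 97.18)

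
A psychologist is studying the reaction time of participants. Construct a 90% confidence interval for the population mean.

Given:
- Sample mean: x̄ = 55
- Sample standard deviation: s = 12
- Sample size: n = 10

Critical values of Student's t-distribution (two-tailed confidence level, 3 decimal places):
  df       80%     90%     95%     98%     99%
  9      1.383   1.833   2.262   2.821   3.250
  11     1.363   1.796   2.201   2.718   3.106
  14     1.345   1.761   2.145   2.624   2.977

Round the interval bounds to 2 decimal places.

The population standard deviation σ is unknown (only the sample standard deviation s is given), so use a t-interval with df = n - 1 = 10 - 1 = 9.

For 90% confidence with df = 9, t* = 1.833 (from t-table)

Standard error: SE = s/√n = 12/√10 = 3.794733

Margin of error: E = t* × SE = 1.833 × 3.794733 = 6.9557

T-interval: x̄ ± E = 55 ± 6.9557 = (48.0443, 61.9557)

Rounded to 2 decimal places:

(48.04, 61.96)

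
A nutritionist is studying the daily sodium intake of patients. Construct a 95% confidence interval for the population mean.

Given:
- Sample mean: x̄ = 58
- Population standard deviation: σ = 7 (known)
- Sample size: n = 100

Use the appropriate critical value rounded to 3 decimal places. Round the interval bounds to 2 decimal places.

The population standard deviation σ is known, so use a z-interval (standard normal critical value).

For 95% confidence, z* = 1.96 (from standard normal table)

Standard error: SE = σ/√n = 7/√100 = 0.700000

Margin of error: E = z* × SE = 1.96 × 0.700000 = 1.3720

Z-interval: x̄ ± E = 58 ± 1.3720 = (56.6280, 59.3720)

Rounded to 2 decimal places:

(56.63, 59.37)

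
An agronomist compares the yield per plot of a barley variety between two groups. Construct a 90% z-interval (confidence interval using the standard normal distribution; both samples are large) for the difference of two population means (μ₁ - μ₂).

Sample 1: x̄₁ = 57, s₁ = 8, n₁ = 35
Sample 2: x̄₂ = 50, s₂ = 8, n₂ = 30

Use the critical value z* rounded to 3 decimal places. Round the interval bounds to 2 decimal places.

Both samples are large (n₁ = 35 ≥ 30, n₂ = 30 ≥ 30), so a z-interval for the difference of means applies.

Point estimate: x̄₁ - x̄₂ = 57 - 50 = 7

Standard error: SE = √(s₁²/n₁ + s₂²/n₂)
= √(8²/35 + 8²/30)
= √(1.828571 + 2.133333)
= 1.990453

For 90% confidence, z* = 1.645 (from standard normal table)
Margin of error: E = z* × SE = 1.645 × 1.990453 = 3.2743

Z-interval: (x̄₁ - x̄₂) ± E = 7 ± 3.2743 = (3.7257, 10.2743)

Rounded to 2 decimal places:

(3.73, 10.27)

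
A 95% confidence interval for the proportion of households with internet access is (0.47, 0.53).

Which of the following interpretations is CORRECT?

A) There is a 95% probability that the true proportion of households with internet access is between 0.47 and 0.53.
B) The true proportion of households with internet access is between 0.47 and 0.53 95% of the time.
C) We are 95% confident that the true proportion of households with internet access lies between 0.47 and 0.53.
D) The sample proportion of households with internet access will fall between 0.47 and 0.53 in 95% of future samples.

A confidence interval represents our confidence in the procedure, not a probability statement about the parameter.

Key concept: If we repeated this sampling process many times and computed a 95% CI each time, about 95% of those intervals would contain the true population parameter.

For this specific interval (0.47, 0.53):
- Midpoint (point estimate): 0.5
- Margin of error: 0.03

The correct interpretation is the one stating confidence that the true parameter lies in the interval — option C.

C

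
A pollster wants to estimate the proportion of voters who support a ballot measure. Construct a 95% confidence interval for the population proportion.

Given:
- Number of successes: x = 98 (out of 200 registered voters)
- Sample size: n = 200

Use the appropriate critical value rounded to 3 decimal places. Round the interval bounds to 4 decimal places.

Sample proportion: p̂ = 98/200 = 0.490000

Check conditions for normal approximation:
  np̂ = 98 ≥ 10 ✓
  n(1-p̂) = 102 ≥ 10 ✓

The sample is large enough, so use a z-interval (normal approximation) for the proportion.

For 95% confidence, z* = 1.96 (from standard normal table)

Standard error: SE = √(p̂(1-p̂)/n) = √(0.490000×0.510000/200) = 0.03534827

Margin of error: E = z* × SE = 1.96 × 0.03534827 = 0.069283

Z-interval: p̂ ± E = 0.490000 ± 0.069283 = (0.420717, 0.559283)

Rounded to 4 decimal places:

(0.4207, 0.5593)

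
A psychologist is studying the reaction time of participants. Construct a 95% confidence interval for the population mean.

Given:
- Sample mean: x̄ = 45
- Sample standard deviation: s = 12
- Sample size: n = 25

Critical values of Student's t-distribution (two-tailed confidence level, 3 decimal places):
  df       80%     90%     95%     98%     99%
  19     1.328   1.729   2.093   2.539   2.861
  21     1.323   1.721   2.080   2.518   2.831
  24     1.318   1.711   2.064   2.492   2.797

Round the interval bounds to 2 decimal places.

The population standard deviation σ is unknown (only the sample standard deviation s is given), so use a t-interval with df = n - 1 = 25 - 1 = 24.

For 95% confidence with df = 24, t* = 2.064 (from t-table)

Standard error: SE = s/√n = 12/√25 = 2.400000

Margin of error: E = t* × SE = 2.064 × 2.400000 = 4.9536

T-interval: x̄ ± E = 45 ± 4.9536 = (40.0464, 49.9536)

Rounded to 2 decimal places:

(40.05, 49.95)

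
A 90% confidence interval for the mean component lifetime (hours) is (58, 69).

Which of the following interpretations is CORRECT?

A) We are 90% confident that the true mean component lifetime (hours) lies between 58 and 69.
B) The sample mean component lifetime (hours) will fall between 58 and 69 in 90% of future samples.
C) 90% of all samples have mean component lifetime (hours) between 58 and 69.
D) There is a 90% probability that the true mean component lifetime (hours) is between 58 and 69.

A confidence interval represents our confidence in the procedure, not a probability statement about the parameter.

Key concept: If we repeated this sampling process many times and computed a 90% CI each time, about 90% of those intervals would contain the true population parameter.

For this specific interval (58, 69):
- Midpoint (point estimate): 63.5
- Margin of error: 5.5

The correct interpretation is the one stating confidence that the true parameter lies in the interval — option A.

A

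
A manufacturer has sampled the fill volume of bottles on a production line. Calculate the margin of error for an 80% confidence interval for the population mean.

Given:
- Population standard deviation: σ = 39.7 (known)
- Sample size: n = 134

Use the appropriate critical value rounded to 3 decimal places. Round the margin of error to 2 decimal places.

The population standard deviation σ is known, so use the z-interval margin of error formula.

For 80% confidence, z* = 1.282 (from standard normal table)

Margin of error formula for z-interval: E = z* × σ/√n

E = 1.282 × 39.7/√134
  = 1.282 × 3.429558
  = 4.3967

Rounded to 2 decimal places:

4.40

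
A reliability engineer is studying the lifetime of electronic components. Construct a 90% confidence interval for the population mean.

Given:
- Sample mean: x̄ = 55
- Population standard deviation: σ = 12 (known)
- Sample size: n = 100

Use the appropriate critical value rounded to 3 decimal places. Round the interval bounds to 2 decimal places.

The population standard deviation σ is known, so use a z-interval (standard normal critical value).

For 90% confidence, z* = 1.645 (from standard normal table)

Standard error: SE = σ/√n = 12/√100 = 1.200000

Margin of error: E = z* × SE = 1.645 × 1.200000 = 1.9740

Z-interval: x̄ ± E = 55 ± 1.9740 = (53.0260, 56.9740)

Rounded to 2 decimal places:

(53.03, 56.97)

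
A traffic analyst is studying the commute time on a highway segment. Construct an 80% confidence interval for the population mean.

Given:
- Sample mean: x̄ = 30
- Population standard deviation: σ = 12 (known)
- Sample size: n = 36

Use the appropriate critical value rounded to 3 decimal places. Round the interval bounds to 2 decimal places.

The population standard deviation σ is known, so use a z-interval (standard normal critical value).

For 80% confidence, z* = 1.282 (from standard normal table)

Standard error: SE = σ/√n = 12/√36 = 2.000000

Margin of error: E = z* × SE = 1.282 × 2.000000 = 2.5640

Z-interval: x̄ ± E = 30 ± 2.5640 = (27.4360, 32.5640)

Rounded to 2 decimal places:

(27.44, 32.56)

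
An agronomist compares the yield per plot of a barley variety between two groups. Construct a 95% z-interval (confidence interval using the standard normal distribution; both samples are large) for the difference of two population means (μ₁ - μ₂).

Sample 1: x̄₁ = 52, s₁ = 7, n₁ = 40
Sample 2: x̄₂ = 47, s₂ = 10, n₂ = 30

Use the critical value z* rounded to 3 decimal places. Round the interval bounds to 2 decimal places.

Both samples are large (n₁ = 40 ≥ 30, n₂ = 30 ≥ 30), so a z-interval for the difference of means applies.

Point estimate: x̄₁ - x̄₂ = 52 - 47 = 5

Standard error: SE = √(s₁²/n₁ + s₂²/n₂)
= √(7²/40 + 10²/30)
= √(1.225000 + 3.333333)
= 2.135025

For 95% confidence, z* = 1.96 (from standard normal table)
Margin of error: E = z* × SE = 1.96 × 2.135025 = 4.1846

Z-interval: (x̄₁ - x̄₂) ± E = 5 ± 4.1846 = (0.8154, 9.1846)

Rounded to 2 decimal places:

(0.82, 9.18)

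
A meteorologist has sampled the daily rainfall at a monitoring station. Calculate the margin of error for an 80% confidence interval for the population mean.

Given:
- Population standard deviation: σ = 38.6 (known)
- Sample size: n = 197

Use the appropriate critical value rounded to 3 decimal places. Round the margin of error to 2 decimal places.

The population standard deviation σ is known, so use the z-interval margin of error formula.

For 80% confidence, z* = 1.282 (from standard normal table)

Margin of error formula for z-interval: E = z* × σ/√n

E = 1.282 × 38.6/√197
  = 1.282 × 2.750136
  = 3.5257

Rounded to 2 decimal places:

3.53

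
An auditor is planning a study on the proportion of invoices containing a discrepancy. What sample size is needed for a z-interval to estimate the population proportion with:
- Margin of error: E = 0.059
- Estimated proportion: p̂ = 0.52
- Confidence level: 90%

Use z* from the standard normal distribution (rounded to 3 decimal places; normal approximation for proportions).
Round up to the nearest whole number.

Using z* for proportion z-interval (normal approximation).

For 90% confidence, z* = 1.645 (from standard normal table)

Sample size formula for proportion z-interval: n = z*²p̂(1-p̂)/E²

n = 1.645² × 0.52 × 0.48 / 0.059²
  = 2.706025 × 0.2496 / 0.003481
  = 194.0316

Round up to the nearest whole number: n = 195

195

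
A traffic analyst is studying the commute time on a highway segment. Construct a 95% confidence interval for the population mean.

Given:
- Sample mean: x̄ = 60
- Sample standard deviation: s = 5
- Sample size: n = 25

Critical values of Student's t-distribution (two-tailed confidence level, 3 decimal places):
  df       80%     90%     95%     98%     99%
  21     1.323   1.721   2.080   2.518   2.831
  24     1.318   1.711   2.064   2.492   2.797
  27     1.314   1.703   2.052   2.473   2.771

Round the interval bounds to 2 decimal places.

The population standard deviation σ is unknown (only the sample standard deviation s is given), so use a t-interval with df = n - 1 = 25 - 1 = 24.

For 95% confidence with df = 24, t* = 2.064 (from t-table)

Standard error: SE = s/√n = 5/√25 = 1.000000

Margin of error: E = t* × SE = 2.064 × 1.000000 = 2.0640

T-interval: x̄ ± E = 60 ± 2.0640 = (57.9360, 62.0640)

Rounded to 2 decimal places:

(57.94, 62.06)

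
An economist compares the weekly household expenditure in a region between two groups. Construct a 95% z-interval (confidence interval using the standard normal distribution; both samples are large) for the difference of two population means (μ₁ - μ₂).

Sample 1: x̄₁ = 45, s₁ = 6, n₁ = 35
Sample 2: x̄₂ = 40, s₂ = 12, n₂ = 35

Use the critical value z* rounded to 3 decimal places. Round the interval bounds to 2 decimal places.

Both samples are large (n₁ = 35 ≥ 30, n₂ = 35 ≥ 30), so a z-interval for the difference of means applies.

Point estimate: x̄₁ - x̄₂ = 45 - 40 = 5

Standard error: SE = √(s₁²/n₁ + s₂²/n₂)
= √(6²/35 + 12²/35)
= √(1.028571 + 4.114286)
= 2.267787

For 95% confidence, z* = 1.96 (from standard normal table)
Margin of error: E = z* × SE = 1.96 × 2.267787 = 4.4449

Z-interval: (x̄₁ - x̄₂) ± E = 5 ± 4.4449 = (0.5551, 9.4449)

Rounded to 2 decimal places:

(0.56, 9.44)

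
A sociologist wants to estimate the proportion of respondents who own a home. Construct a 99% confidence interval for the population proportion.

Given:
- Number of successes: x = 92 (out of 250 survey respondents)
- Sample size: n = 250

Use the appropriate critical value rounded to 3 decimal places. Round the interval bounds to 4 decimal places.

Sample proportion: p̂ = 92/250 = 0.368000

Check conditions for normal approximation:
  np̂ = 92 ≥ 10 ✓
  n(1-p̂) = 158 ≥ 10 ✓

The sample is large enough, so use a z-interval (normal approximation) for the proportion.

For 99% confidence, z* = 2.576 (from standard normal table)

Standard error: SE = √(p̂(1-p̂)/n) = √(0.368000×0.632000/250) = 0.03050089

Margin of error: E = z* × SE = 2.576 × 0.03050089 = 0.078570

Z-interval: p̂ ± E = 0.368000 ± 0.078570 = (0.289430, 0.446570)

Rounded to 4 decimal places:

(0.2894, 0.4466)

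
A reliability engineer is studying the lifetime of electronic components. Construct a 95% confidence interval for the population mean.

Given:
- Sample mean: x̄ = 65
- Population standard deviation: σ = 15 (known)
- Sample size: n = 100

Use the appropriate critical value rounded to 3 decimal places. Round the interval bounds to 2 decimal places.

The population standard deviation σ is known, so use a z-interval (standard normal critical value).

For 95% confidence, z* = 1.96 (from standard normal table)

Standard error: SE = σ/√n = 15/√100 = 1.500000

Margin of error: E = z* × SE = 1.96 × 1.500000 = 2.9400

Z-interval: x̄ ± E = 65 ± 2.9400 = (62.0600, 67.9400)

Rounded to 2 decimal places:

(62.06, 67.94)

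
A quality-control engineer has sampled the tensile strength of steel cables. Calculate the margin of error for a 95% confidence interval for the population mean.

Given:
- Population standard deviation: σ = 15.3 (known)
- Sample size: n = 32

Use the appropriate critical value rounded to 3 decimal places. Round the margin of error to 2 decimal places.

The population standard deviation σ is known, so use the z-interval margin of error formula.

For 95% confidence, z* = 1.96 (from standard normal table)

Margin of error formula for z-interval: E = z* × σ/√n

E = 1.96 × 15.3/√32
  = 1.96 × 2.704683
  = 5.3012

Rounded to 2 decimal places:

5.30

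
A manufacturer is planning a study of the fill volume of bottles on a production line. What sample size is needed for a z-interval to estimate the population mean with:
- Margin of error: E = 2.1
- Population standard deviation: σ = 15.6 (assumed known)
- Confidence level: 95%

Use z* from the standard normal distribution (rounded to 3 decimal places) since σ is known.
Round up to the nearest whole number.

Using z* since population σ is known (z-interval formula).

For 95% confidence, z* = 1.96 (from standard normal table)

Sample size formula for z-interval: n = (z*σ/E)²

n = (1.96 × 15.6 / 2.1)²
  = (14.560000)²
  = 211.9936

Round up to the nearest whole number: n = 212

212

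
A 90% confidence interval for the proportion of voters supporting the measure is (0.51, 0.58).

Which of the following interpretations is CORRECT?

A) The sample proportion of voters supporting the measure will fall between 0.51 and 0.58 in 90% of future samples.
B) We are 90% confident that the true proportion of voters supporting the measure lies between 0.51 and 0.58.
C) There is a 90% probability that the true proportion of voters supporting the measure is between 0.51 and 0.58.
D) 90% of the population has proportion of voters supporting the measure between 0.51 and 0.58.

A confidence interval represents our confidence in the procedure, not a probability statement about the parameter.

Key concept: If we repeated this sampling process many times and computed a 90% CI each time, about 90% of those intervals would contain the true population parameter.

For this specific interval (0.51, 0.58):
- Midpoint (point estimate): 0.545
- Margin of error: 0.035

The correct interpretation is the one stating confidence that the true parameter lies in the interval — option B.

B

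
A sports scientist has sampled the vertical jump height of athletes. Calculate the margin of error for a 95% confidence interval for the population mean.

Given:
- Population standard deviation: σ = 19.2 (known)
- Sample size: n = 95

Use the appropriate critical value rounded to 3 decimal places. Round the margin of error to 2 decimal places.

The population standard deviation σ is known, so use the z-interval margin of error formula.

For 95% confidence, z* = 1.96 (from standard normal table)

Margin of error formula for z-interval: E = z* × σ/√n

E = 1.96 × 19.2/√95
  = 1.96 × 1.969878
  = 3.8610

Rounded to 2 decimal places:

3.86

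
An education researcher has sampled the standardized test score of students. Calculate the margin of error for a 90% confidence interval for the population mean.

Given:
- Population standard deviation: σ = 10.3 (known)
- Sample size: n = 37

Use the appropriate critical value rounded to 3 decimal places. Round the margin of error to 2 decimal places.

The population standard deviation σ is known, so use the z-interval margin of error formula.

For 90% confidence, z* = 1.645 (from standard normal table)

Margin of error formula for z-interval: E = z* × σ/√n

E = 1.645 × 10.3/√37
  = 1.645 × 1.693310
  = 2.7855

Rounded to 2 decimal places:

2.79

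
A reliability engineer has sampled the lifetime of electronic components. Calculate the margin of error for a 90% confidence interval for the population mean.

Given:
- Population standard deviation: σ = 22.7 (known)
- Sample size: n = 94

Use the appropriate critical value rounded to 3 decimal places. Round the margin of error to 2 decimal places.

The population standard deviation σ is known, so use the z-interval margin of error formula.

For 90% confidence, z* = 1.645 (from standard normal table)

Margin of error formula for z-interval: E = z* × σ/√n

E = 1.645 × 22.7/√94
  = 1.645 × 2.341326
  = 3.8515

Rounded to 2 decimal places:

3.85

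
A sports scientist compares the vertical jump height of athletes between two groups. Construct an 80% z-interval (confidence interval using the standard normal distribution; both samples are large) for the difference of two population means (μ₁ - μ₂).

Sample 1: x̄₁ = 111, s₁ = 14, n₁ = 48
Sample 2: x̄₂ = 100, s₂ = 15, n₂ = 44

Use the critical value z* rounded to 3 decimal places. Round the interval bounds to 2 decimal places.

Both samples are large (n₁ = 48 ≥ 30, n₂ = 44 ≥ 30), so a z-interval for the difference of means applies.

Point estimate: x̄₁ - x̄₂ = 111 - 100 = 11

Standard error: SE = √(s₁²/n₁ + s₂²/n₂)
= √(14²/48 + 15²/44)
= √(4.083333 + 5.113636)
= 3.032651

For 80% confidence, z* = 1.282 (from standard normal table)
Margin of error: E = z* × SE = 1.282 × 3.032651 = 3.8879

Z-interval: (x̄₁ - x̄₂) ± E = 11 ± 3.8879 = (7.1121, 14.8879)

Rounded to 2 decimal places:

(7.11, 14.89)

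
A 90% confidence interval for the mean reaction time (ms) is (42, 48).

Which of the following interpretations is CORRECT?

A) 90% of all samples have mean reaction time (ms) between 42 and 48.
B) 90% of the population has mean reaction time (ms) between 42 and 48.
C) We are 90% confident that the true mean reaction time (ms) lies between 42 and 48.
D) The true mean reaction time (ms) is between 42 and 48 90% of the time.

A confidence interval represents our confidence in the procedure, not a probability statement about the parameter.

Key concept: If we repeated this sampling process many times and computed a 90% CI each time, about 90% of those intervals would contain the true population parameter.

For this specific interval (42, 48):
- Midpoint (point estimate): 45
- Margin of error: 3

The correct interpretation is the one stating confidence that the true parameter lies in the interval — option C.

C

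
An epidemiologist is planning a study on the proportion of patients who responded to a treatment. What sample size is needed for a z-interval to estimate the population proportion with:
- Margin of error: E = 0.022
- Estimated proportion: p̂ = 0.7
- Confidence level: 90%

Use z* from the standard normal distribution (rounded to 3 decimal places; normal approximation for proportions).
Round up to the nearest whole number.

Using z* for proportion z-interval (normal approximation).

For 90% confidence, z* = 1.645 (from standard normal table)

Sample size formula for proportion z-interval: n = z*²p̂(1-p̂)/E²

n = 1.645² × 0.7 × 0.3 / 0.022²
  = 2.706025 × 0.21 / 0.000484
  = 1174.1018

Round up to the nearest whole number: n = 1175

1175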